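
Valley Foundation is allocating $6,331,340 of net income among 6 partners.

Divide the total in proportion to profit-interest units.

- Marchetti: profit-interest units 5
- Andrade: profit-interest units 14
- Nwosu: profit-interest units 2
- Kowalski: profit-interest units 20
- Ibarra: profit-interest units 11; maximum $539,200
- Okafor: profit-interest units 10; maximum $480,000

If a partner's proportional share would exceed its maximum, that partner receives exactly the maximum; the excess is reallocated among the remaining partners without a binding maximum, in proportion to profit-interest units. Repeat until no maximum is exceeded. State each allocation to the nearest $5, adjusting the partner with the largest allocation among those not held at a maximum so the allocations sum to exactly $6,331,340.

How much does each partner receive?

Total profit-interest units = 62.
Pro-rata shares before constraints: Marchetti 510,591.94; Andrade 1,429,657.42; Nwosu 204,236.77; Kowalski 2,042,367.74; Ibarra 1,123,302.26; Okafor 1,021,183.87.
Held at cap: Ibarra ($539,200), Okafor ($480,000); remaining pool $5,312,140 reallocated over remaining profit-interest units 41.
Redistributed shares: Marchetti 647,821.95 → $647,820; Andrade 1,813,901.46 → $1,813,900; Nwosu 259,128.78 → $259,130; Kowalski 2,591,287.80 → $2,591,290.

Marchetti: $647,820 · Andrade: $1,813,900 · Nwosu: $259,130 · Kowalski: $2,591,290 · Ibarra: $539,200 · Okafor: $480,000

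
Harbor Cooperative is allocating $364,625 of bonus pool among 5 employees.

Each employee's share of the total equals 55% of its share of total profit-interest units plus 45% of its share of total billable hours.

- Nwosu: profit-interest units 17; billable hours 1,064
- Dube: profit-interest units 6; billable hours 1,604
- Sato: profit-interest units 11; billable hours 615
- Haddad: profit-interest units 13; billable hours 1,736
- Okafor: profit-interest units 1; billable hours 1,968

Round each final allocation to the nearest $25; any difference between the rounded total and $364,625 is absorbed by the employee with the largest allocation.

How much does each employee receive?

Profit-interest units total 48; billable hours total 6,987.
Combined weights (55% profit-interest units + 45% billable hours): Nwosu 0.2633; Dube 0.1721; Sato 0.1657; Haddad 0.2608; Okafor 0.1382.
Pro-rata amounts: Nwosu 96,012.67; Dube 62,735.97; Sato 60,400.47; Haddad 95,081.79; Okafor 50,394.10.
At nearest $25: Nwosu $96,025; Dube $62,725; Sato $60,400; Haddad $95,075; Okafor $50,400. Sum = $364,625.
Sum already equals the total — no adjustment.

Nwosu: $96,025 | Dube: $62,725 | Sato: $60,400 | Haddad: $95,075 | Okafor: $50,400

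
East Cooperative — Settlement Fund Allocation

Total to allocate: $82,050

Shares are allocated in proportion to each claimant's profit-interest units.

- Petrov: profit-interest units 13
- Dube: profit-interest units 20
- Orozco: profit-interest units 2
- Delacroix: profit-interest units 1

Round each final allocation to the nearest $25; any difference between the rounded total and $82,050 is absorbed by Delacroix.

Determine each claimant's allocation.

Total profit-interest units = 36.
Proportional shares: Petrov 13/36 × $82,050 = 29,629.17; Dube 20/36 × $82,050 = 45,583.33; Orozco 2/36 × $82,050 = 4,558.33; Delacroix 1/36 × $82,050 = 2,279.17.
At nearest $25: Petrov $29,625; Dube $45,575; Orozco $4,550; Delacroix $2,275. Sum = $82,025.
Difference $82,050 − $82,025 = +$25 applied to Delacroix: Delacroix becomes $2,300.

Petrov: $29,625 | Dube: $45,575 | Orozco: $4,550 | Delacroix: $2,300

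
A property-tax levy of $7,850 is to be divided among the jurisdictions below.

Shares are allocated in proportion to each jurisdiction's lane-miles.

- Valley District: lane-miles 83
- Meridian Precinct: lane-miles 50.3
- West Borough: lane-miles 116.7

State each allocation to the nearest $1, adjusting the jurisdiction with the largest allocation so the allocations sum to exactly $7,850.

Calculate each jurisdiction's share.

Sum of lane-miles: 250.
Unrounded shares: Valley District 83/250 × $7,850 = 2,606.20; Meridian Precinct 50.3/250 × $7,850 = 1,579.42; West Borough 116.7/250 × $7,850 = 3,664.38.
After rounding ($1): Valley District $2,606; Meridian Precinct $1,579; West Borough $3,664. Sum = $7,849.
Difference $7,850 − $7,849 = +$1 applied to largest allocation (West Borough): West Borough becomes $3,665.

Valley District: $2,606 · Meridian Precinct: $1,579 · West Borough: $3,665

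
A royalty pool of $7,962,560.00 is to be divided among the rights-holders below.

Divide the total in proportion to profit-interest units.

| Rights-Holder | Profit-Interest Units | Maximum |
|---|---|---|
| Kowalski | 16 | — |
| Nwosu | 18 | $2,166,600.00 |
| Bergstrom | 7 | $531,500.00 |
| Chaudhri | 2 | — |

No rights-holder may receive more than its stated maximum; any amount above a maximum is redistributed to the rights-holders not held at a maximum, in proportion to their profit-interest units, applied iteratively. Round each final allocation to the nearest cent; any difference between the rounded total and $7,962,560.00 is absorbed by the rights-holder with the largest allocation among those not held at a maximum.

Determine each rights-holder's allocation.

Kowalski: $4,679,520.00; Nwosu: $2,166,600.00; Bergstrom: $531,500.00; Chaudhri: $584,940.00

Sum of profit-interest units: 43.
Pro-rata shares before constraints: Kowalski 2,962,813.0233; Nwosu 3,333,164.6512; Bergstrom 1,296,230.6977; Chaudhri 370,351.6279.
Capped: Nwosu ($2,166,600.00), Bergstrom ($531,500.00); balance $5,264,460.00 reallocated over remaining profit-interest units 18.
Redistributed shares: Kowalski 4,679,520.0000 → $4,679,520.00; Chaudhri 584,940.0000 → $584,940.00.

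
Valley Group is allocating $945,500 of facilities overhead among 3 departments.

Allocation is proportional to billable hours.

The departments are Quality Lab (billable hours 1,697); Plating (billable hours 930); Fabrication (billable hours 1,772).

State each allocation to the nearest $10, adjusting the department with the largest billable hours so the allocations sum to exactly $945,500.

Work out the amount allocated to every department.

Sum of billable hours: 4,399.
Raw shares: Quality Lab 1,697/4,399 × $945,500 = 364,745.06; Plating 930/4,399 × $945,500 = 199,889.75; Fabrication 1,772/4,399 × $945,500 = 380,865.20.
Rounded to nearest $10: Quality Lab $364,750; Plating $199,890; Fabrication $380,870. Sum = $945,510.
Difference $945,500 − $945,510 = −$10 applied to largest billable hours (Fabrication): Fabrication becomes $380,860.

Quality Lab: $364,750; Plating: $199,890; Fabrication: $380,860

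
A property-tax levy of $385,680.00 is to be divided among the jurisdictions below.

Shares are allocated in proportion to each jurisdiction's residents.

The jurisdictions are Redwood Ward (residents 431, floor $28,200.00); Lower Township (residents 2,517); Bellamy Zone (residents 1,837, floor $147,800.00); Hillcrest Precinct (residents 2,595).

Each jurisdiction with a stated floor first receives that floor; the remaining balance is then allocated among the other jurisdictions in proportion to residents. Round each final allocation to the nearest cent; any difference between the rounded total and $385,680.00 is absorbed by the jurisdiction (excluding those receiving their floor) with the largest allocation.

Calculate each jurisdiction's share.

Minimums first: Redwood Ward $28,200.00; Bellamy Zone $147,800.00. Residual $209,680.00.
Residual split over remaining residents 5,112: Lower Township 103,240.3286 → $103,240.33; Hillcrest Precinct 106,439.6714 → $106,439.67.

Redwood Ward: $28,200.00; Lower Township: $103,240.33; Bellamy Zone: $147,800.00; Hillcrest Precinct: $106,439.67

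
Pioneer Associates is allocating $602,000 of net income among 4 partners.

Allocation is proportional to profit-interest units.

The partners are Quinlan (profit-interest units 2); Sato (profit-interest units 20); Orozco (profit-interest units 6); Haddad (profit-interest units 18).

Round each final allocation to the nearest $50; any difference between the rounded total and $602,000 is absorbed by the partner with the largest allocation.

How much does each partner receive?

Profit-interest units total: 46.
Proportional shares: Quinlan 2/46 × $602,000 = 26,173.91; Sato 20/46 × $602,000 = 261,739.13; Orozco 6/46 × $602,000 = 78,521.74; Haddad 18/46 × $602,000 = 235,565.22.
After rounding ($50): Quinlan $26,150; Sato $261,750; Orozco $78,500; Haddad $235,550. Sum = $601,950.
Difference $602,000 − $601,950 = +$50 applied to largest allocation (Sato): Sato becomes $261,800.

Quinlan: $26,150 · Sato: $261,800 · Orozco: $78,500 · Haddad: $235,550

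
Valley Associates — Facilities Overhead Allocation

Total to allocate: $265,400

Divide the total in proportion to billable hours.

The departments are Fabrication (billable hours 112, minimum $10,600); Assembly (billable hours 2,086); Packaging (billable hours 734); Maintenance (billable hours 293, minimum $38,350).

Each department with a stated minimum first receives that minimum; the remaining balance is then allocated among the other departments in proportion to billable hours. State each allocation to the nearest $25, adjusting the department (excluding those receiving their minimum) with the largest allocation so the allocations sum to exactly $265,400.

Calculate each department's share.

Fabrication: $10,600 · Assembly: $160,100 · Packaging: $56,350 · Maintenance: $38,350

Guaranteed amounts: Fabrication $10,600; Maintenance $38,350. Remaining pool $216,450.
Remaining pool split over remaining billable hours 2,820: Assembly 160,111.60 → $160,100; Packaging 56,338.40 → $56,350.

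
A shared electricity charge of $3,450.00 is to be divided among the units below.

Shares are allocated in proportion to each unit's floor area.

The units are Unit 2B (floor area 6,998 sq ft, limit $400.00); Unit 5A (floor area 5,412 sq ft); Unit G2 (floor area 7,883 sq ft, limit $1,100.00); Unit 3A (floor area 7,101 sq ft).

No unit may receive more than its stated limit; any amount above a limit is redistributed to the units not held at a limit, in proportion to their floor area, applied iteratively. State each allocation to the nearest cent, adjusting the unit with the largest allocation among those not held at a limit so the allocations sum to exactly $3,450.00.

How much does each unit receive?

Total floor area = 27,394.
Proportional shares (ignoring caps): Unit 2B 881.3280; Unit 5A 681.5872; Unit G2 992.7849; Unit 3A 894.2998.
Capped: Unit 2B ($400.00); balance $3,050.00 reallocated over remaining floor area 20,396.
Capped: Unit G2 ($1,100.00); balance $1,950.00 reallocated over remaining floor area 12,513.
Remaining shares: Unit 5A 843.3949 → $843.39; Unit 3A 1,106.6051 → $1,106.61.

Unit 2B: $400.00 · Unit 5A: $843.39 · Unit G2: $1,100.00 · Unit 3A: $1,106.61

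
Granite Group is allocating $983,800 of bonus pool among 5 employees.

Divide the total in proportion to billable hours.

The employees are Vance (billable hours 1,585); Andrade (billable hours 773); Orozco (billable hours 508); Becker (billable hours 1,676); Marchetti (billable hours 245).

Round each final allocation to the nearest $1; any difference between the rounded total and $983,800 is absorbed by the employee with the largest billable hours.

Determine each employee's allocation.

Vance: $325,741 · Andrade: $158,863 · Orozco: $104,402 · Becker: $344,443 · Marchetti: $50,351

Sum of billable hours: 1,585 + 773 + 508 + 1,676 + 245 = 4,787.
Raw shares: Vance 325,741.17; Andrade 158,863.05; Orozco 104,401.59; Becker 344,443.03; Marchetti 50,351.16.
Rounded to nearest $1: Vance $325,741; Andrade $158,863; Orozco $104,402; Becker $344,443; Marchetti $50,351. Sum = $983,800.
Rounded total matches; no reconciliation needed.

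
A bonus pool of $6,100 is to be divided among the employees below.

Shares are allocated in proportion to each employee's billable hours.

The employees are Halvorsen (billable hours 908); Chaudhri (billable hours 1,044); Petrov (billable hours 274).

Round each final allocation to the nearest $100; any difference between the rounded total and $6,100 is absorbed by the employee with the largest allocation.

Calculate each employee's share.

Halvorsen: $2,500 | Chaudhri: $2,800 | Petrov: $800

Total billable hours = 2,226.
Pro-rata amounts: Halvorsen 908/2,226 × $6,100 = 2,488.23; Chaudhri 1,044/2,226 × $6,100 = 2,860.92; Petrov 274/2,226 × $6,100 = 750.85.
Rounded to nearest $100: Halvorsen $2,500; Chaudhri $2,900; Petrov $800. Sum = $6,200.
Difference $6,100 − $6,200 = −$100 applied to largest allocation (Chaudhri): Chaudhri becomes $2,800.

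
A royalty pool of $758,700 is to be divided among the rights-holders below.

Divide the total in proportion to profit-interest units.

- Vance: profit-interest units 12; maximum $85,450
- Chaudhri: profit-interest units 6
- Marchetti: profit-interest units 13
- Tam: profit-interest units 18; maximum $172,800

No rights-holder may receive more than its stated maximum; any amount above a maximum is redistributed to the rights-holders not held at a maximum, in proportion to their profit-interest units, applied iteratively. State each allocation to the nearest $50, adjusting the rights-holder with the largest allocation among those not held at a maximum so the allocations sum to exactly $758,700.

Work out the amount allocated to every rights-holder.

Sum of profit-interest units: 49.
Pro-rata shares before constraints: Vance 185,804.08; Chaudhri 92,902.04; Marchetti 201,287.76; Tam 278,706.12.
Held at cap: Vance ($85,450), Tam ($172,800); remaining pool $500,450 reallocated over remaining profit-interest units 19.
Shares after redistribution: Chaudhri 158,036.84 → $158,050; Marchetti 342,413.16 → $342,400.

Vance: $85,450; Chaudhri: $158,050; Marchetti: $342,400; Tam: $172,800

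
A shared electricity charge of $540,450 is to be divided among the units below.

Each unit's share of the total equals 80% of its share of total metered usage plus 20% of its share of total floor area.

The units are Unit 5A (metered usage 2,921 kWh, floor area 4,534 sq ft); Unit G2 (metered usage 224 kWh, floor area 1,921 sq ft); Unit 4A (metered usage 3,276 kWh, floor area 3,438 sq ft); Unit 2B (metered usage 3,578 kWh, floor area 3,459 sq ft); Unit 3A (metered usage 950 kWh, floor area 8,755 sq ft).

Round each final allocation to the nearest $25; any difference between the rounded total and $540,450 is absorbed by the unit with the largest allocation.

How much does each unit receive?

Unit 5A: $137,525; Unit G2: $18,250; Unit 4A: $146,175; Unit 2B: $158,175; Unit 3A: $80,325

Totals — metered usage 10,949, floor area 22,107.
Blended shares (80% metered usage + 20% floor area): Unit 5A 0.2544; Unit G2 0.0337; Unit 4A 0.2705; Unit 2B 0.2927; Unit 3A 0.1486.
Raw shares: Unit 5A 137,514.57; Unit G2 18,237.97; Unit 4A 146,174.21; Unit 2B 158,202.43; Unit 3A 80,320.82.
Rounded to nearest $25: Unit 5A $137,525; Unit G2 $18,250; Unit 4A $146,175; Unit 2B $158,200; Unit 3A $80,325. Sum = $540,475.
Difference $540,450 − $540,475 = −$25 applied to largest allocation (Unit 2B): Unit 2B becomes $158,175.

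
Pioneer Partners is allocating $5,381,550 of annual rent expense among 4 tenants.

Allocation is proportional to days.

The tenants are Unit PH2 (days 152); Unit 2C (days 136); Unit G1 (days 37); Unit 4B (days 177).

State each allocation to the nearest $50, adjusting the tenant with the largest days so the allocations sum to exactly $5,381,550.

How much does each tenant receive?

Combined days = 152 + 136 + 37 + 177 = 502.
Unrounded shares: Unit PH2 1,629,473.31; Unit 2C 1,457,949.80; Unit G1 396,648.11; Unit 4B 1,897,478.78.
After rounding ($50): Unit PH2 $1,629,450; Unit 2C $1,457,950; Unit G1 $396,650; Unit 4B $1,897,500. Sum = $5,381,550.
Rounded total matches; no reconciliation needed.

Unit PH2: $1,629,450 · Unit 2C: $1,457,950 · Unit G1: $396,650 · Unit 4B: $1,897,500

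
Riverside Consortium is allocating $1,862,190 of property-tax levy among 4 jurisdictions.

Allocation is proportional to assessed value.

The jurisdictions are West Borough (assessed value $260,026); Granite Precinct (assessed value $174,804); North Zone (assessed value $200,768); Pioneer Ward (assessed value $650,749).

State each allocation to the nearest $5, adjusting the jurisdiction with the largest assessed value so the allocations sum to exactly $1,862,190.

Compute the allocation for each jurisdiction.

Sum of assessed value: 260,026 + 174,804 + 200,768 + 650,749 = 1,286,347.
Unrounded shares: West Borough 376,428.61; Granite Precinct 253,056.34; North Zone 290,643.32; Pioneer Ward 942,061.73.
Rounded to nearest $5: West Borough $376,430; Granite Precinct $253,055; North Zone $290,645; Pioneer Ward $942,060. Sum = $1,862,190.
Rounded total matches; no reconciliation needed.

West Borough: $376,430; Granite Precinct: $253,055; North Zone: $290,645; Pioneer Ward: $942,060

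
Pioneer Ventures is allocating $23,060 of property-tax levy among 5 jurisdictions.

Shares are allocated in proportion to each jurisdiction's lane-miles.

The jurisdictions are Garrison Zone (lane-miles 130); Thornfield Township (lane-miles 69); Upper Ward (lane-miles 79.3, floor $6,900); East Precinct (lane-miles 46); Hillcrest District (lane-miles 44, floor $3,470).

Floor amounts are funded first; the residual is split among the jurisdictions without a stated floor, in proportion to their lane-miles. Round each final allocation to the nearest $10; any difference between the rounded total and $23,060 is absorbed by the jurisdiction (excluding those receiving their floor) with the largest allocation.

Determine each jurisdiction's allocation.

Minimums first: Upper Ward $6,900; Hillcrest District $3,470. Remaining pool $12,690.
Remaining pool split over remaining lane-miles 245: Garrison Zone 6,733.47 → $6,730; Thornfield Township 3,573.92 → $3,570; East Precinct 2,382.61 → $2,380.
Rounding difference +$10 applied to Garrison Zone → $6,740.

Garrison Zone: $6,740 | Thornfield Township: $3,570 | Upper Ward: $6,900 | East Precinct: $2,380 | Hillcrest District: $3,470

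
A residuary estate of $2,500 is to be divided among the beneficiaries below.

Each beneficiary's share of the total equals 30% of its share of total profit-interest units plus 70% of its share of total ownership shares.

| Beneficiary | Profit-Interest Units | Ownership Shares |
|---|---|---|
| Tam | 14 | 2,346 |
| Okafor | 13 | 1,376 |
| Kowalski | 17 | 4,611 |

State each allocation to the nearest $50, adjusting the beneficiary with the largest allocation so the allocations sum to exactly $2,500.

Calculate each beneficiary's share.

Totals — profit-interest units 44, ownership shares 8,333.
Blended shares (30% profit-interest units + 70% ownership shares): Tam 0.2925; Okafor 0.2042; Kowalski 0.5032.
Proportional shares: Tam 731.32; Okafor 510.56; Kowalski 1,258.12.
At nearest $50: Tam $750; Okafor $500; Kowalski $1,250. Sum = $2,500.
Rounded total matches; no reconciliation needed.

Tam: $750 · Okafor: $500 · Kowalski: $1,250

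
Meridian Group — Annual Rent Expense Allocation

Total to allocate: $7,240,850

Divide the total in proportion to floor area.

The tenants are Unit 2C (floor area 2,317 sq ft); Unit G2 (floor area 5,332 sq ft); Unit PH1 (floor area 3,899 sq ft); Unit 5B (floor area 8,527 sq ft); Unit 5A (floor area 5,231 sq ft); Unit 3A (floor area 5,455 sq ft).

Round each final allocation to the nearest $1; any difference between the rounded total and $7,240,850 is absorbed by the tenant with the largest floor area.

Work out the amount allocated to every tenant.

Sum of floor area: 30,761.
Pro-rata amounts: Unit 2C 2,317/30,761 × $7,240,850 = 545,400.00; Unit G2 5,332/30,761 × $7,240,850 = 1,255,102.64; Unit PH1 3,899/30,761 × $7,240,850 = 917,787.92; Unit 5B 8,527/30,761 × $7,240,850 = 2,007,175.58; Unit 5A 5,231/30,761 × $7,240,850 = 1,231,328.19; Unit 3A 5,455/30,761 × $7,240,850 = 1,284,055.68.
Rounded to nearest $1: Unit 2C $545,400; Unit G2 $1,255,103; Unit PH1 $917,788; Unit 5B $2,007,176; Unit 5A $1,231,328; Unit 3A $1,284,056. Sum = $7,240,851.
Difference $7,240,850 − $7,240,851 = −$1 applied to largest floor area (Unit 5B): Unit 5B becomes $2,007,175.

Unit 2C: $545,400 · Unit G2: $1,255,103 · Unit PH1: $917,788 · Unit 5B: $2,007,175 · Unit 5A: $1,231,328 · Unit 3A: $1,284,056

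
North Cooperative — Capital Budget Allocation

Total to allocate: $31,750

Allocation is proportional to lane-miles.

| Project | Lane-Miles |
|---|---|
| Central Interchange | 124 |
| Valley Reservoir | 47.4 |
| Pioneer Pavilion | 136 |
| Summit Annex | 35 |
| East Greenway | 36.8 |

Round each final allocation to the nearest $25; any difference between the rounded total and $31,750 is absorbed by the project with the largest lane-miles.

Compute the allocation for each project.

Central Interchange: $10,375 | Valley Reservoir: $3,975 | Pioneer Pavilion: $11,400 | Summit Annex: $2,925 | East Greenway: $3,075

Combined lane-miles = 379.2.
Unrounded shares: Central Interchange 124/379.2 × $31,750 = 10,382.38; Valley Reservoir 47.4/379.2 × $31,750 = 3,968.75; Pioneer Pavilion 136/379.2 × $31,750 = 11,387.13; Summit Annex 35/379.2 × $31,750 = 2,930.51; East Greenway 36.8/379.2 × $31,750 = 3,081.22.
At nearest $25: Central Interchange $10,375; Valley Reservoir $3,975; Pioneer Pavilion $11,375; Summit Annex $2,925; East Greenway $3,075. Sum = $31,725.
Difference $31,750 − $31,725 = +$25 applied to largest lane-miles (Pioneer Pavilion): Pioneer Pavilion becomes $11,400.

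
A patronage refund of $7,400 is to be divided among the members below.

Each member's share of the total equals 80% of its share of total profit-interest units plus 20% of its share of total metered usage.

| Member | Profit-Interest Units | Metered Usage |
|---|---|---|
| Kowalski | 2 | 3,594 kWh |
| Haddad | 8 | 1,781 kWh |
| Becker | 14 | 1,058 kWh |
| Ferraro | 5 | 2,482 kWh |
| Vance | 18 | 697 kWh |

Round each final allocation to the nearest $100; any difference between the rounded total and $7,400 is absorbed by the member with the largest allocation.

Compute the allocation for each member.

Kowalski: $800; Haddad: $1,300; Becker: $1,900; Ferraro: $1,000; Vance: $2,400

Profit-interest units total 47; metered usage total 9,612.
Composite weights (80% profit-interest units + 20% metered usage): Kowalski 0.1088; Haddad 0.1732; Becker 0.2603; Ferraro 0.1368; Vance 0.3209.
Raw shares: Kowalski 805.30; Haddad 1,281.89; Becker 1,926.31; Ferraro 1,011.95; Vance 2,374.55.
After rounding ($100): Kowalski $800; Haddad $1,300; Becker $1,900; Ferraro $1,000; Vance $2,400. Sum = $7,400.
Sum already equals the total — no adjustment.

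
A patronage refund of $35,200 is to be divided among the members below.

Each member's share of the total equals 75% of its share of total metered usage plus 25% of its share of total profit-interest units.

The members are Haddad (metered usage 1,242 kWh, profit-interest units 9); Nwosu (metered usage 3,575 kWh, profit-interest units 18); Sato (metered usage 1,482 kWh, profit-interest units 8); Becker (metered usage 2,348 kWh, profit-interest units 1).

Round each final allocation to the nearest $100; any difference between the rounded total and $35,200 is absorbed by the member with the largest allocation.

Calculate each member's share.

Metered usage total 8,647; profit-interest units total 36.
Combined weights (75% metered usage + 25% profit-interest units): Haddad 0.1702; Nwosu 0.4351; Sato 0.1841; Becker 0.2106.
Unrounded shares: Haddad 5,991.93; Nwosu 15,314.77; Sato 6,480.22; Becker 7,413.08.
At nearest $100: Haddad $6,000; Nwosu $15,300; Sato $6,500; Becker $7,400. Sum = $35,200.
Rounded total matches; no reconciliation needed.

Haddad: $6,000; Nwosu: $15,300; Sato: $6,500; Becker: $7,400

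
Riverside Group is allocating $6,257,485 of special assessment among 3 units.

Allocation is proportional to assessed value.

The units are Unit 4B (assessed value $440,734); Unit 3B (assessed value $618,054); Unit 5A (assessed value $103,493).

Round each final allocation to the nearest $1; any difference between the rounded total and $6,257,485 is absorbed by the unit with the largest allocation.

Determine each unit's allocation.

Unit 4B: $2,372,822; Unit 3B: $3,327,478; Unit 5A: $557,185

Combined assessed value = 1,162,281.
Raw shares: Unit 4B 440,734/1,162,281 × $6,257,485 = 2,372,822.40; Unit 3B 618,054/1,162,281 × $6,257,485 = 3,327,477.29; Unit 5A 103,493/1,162,281 × $6,257,485 = 557,185.31.
At nearest $1: Unit 4B $2,372,822; Unit 3B $3,327,477; Unit 5A $557,185. Sum = $6,257,484.
Difference $6,257,485 − $6,257,484 = +$1 applied to largest allocation (Unit 3B): Unit 3B becomes $3,327,478.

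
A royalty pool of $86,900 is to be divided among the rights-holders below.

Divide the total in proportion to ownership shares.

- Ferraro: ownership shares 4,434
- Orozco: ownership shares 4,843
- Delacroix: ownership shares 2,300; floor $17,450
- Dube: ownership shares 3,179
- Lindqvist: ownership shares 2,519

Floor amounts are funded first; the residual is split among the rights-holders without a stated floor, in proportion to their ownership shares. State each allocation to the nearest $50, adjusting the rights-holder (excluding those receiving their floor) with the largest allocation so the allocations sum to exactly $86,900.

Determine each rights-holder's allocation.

Ferraro: $20,550 | Orozco: $22,450 | Delacroix: $17,450 | Dube: $14,750 | Lindqvist: $11,700

Guaranteed amounts: Delacroix $17,450. Balance $69,450.
Balance split over remaining ownership shares 14,975: Ferraro 20,563.69 → $20,550; Orozco 22,460.52 → $22,450; Dube 14,743.34 → $14,750; Lindqvist 11,682.44 → $11,700.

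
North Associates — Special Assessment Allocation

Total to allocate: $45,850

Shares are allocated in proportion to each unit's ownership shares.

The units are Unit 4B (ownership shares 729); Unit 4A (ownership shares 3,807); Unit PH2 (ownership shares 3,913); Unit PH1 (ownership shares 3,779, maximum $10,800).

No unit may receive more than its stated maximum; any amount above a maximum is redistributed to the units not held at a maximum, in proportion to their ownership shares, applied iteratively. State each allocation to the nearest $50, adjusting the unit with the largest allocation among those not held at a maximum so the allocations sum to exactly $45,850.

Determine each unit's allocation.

Unit 4B: $3,000; Unit 4A: $15,800; Unit PH2: $16,250; Unit PH1: $10,800

Combined ownership shares = 12,228.
Unconstrained shares: Unit 4B 2,733.45; Unit 4A 14,274.69; Unit PH2 14,672.15; Unit PH1 14,169.70.
Held at cap: Unit PH1 ($10,800); remaining pool $35,050 reallocated over remaining ownership shares 8,449.
Shares after redistribution: Unit 4B 3,024.20 → $3,000; Unit 4A 15,793.03 → $15,800; Unit PH2 16,232.77 → $16,250.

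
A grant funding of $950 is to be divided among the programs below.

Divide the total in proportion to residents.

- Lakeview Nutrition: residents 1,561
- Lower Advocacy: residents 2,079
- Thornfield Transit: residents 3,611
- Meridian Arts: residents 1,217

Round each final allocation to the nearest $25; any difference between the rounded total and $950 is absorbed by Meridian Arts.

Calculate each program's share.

Residents total: 8,468.
Pro-rata amounts: Lakeview Nutrition 1,561/8,468 × $950 = 175.12; Lower Advocacy 2,079/8,468 × $950 = 233.24; Thornfield Transit 3,611/8,468 × $950 = 405.11; Meridian Arts 1,217/8,468 × $950 = 136.53.
After rounding ($25): Lakeview Nutrition $175; Lower Advocacy $225; Thornfield Transit $400; Meridian Arts $125. Sum = $925.
Difference $950 − $925 = +$25 applied to Meridian Arts: Meridian Arts becomes $150.

Lakeview Nutrition: $175 | Lower Advocacy: $225 | Thornfield Transit: $400 | Meridian Arts: $150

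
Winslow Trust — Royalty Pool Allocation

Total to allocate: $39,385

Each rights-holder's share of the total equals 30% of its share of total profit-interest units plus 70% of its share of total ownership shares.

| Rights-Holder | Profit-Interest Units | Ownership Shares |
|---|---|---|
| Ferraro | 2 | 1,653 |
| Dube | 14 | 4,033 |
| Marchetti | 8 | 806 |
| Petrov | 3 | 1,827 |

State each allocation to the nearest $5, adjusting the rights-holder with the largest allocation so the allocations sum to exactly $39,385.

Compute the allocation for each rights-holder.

Ferraro: $6,355 | Dube: $19,490 | Marchetti: $6,170 | Petrov: $7,370

Profit-interest units total 27; ownership shares total 8,319.
Combined weights (30% profit-interest units + 70% ownership shares): Ferraro 0.1613; Dube 0.4949; Marchetti 0.1567; Petrov 0.1871.
Raw shares: Ferraro 6,353.33; Dube 19,492.08; Marchetti 6,172.01; Petrov 7,367.58.
After rounding ($5): Ferraro $6,355; Dube $19,490; Marchetti $6,170; Petrov $7,370. Sum = $39,385.
Rounded total matches; no reconciliation needed.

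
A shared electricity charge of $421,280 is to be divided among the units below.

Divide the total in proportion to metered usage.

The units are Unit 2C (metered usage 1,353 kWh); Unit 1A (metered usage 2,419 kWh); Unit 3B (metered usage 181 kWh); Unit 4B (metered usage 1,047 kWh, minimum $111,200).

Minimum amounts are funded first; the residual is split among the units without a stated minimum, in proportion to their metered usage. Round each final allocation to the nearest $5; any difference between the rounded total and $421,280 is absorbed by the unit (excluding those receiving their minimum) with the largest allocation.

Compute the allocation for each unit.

Unit 2C: $106,130 | Unit 1A: $189,750 | Unit 3B: $14,200 | Unit 4B: $111,200

Fund the minimums — Unit 4B $111,200. Balance $310,080.
Balance split over remaining metered usage 3,953: Unit 2C 106,131.61 → $106,130; Unit 1A 189,750.45 → $189,750; Unit 3B 14,197.95 → $14,200.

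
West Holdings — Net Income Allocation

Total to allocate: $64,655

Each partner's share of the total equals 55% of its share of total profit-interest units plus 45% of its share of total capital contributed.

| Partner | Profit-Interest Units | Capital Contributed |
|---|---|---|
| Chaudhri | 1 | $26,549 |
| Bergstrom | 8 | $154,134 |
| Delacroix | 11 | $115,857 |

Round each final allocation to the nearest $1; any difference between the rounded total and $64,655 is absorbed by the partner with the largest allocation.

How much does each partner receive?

Chaudhri: $4,383 | Bergstrom: $29,347 | Delacroix: $30,925

Totals — profit-interest units 20, capital contributed 296,540.
Composite weights (55% profit-interest units + 45% capital contributed): Chaudhri 0.0678; Bergstrom 0.4539; Delacroix 0.4783.
Proportional shares: Chaudhri 4,382.84; Bergstrom 29,346.82; Delacroix 30,925.34.
Rounded to nearest $1: Chaudhri $4,383; Bergstrom $29,347; Delacroix $30,925. Sum = $64,655.
Sum already equals the total — no adjustment.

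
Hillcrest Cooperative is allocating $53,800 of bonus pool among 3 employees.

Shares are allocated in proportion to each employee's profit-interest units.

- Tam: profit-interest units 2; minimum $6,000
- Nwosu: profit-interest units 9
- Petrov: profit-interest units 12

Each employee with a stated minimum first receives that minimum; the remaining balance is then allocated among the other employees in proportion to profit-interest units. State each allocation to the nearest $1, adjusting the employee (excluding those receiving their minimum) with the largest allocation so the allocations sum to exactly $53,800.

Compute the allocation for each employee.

Tam: $6,000 | Nwosu: $20,486 | Petrov: $27,314

Fund the minimums — Tam $6,000. Remaining pool $47,800.
Remaining pool split over remaining profit-interest units 21: Nwosu 20,485.71 → $20,486; Petrov 27,314.29 → $27,314.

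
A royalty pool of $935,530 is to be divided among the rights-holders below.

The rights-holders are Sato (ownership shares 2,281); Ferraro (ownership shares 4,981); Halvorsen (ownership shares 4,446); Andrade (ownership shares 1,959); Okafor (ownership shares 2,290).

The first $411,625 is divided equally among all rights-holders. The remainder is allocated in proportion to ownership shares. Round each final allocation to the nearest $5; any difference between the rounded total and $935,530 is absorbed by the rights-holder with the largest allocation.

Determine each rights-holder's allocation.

$411,625 shared equally gives $82,325 per rights-holder.
Remainder $523,905 by ownership shares (total 15,957): Sato 74,890.47 → $74,890; Ferraro 163,537.68 → $163,540; Halvorsen 145,972.40 → $145,970; Andrade 64,318.47 → $64,320; Okafor 75,185.97 → $75,185.
Totals: Sato $82,325 + $74,890 = $157,215; Ferraro $82,325 + $163,540 = $245,865; Halvorsen $82,325 + $145,970 = $228,295; Andrade $82,325 + $64,320 = $146,645; Okafor $82,325 + $75,185 = $157,510.

Sato: $157,215 · Ferraro: $245,865 · Halvorsen: $228,295 · Andrade: $146,645 · Okafor: $157,510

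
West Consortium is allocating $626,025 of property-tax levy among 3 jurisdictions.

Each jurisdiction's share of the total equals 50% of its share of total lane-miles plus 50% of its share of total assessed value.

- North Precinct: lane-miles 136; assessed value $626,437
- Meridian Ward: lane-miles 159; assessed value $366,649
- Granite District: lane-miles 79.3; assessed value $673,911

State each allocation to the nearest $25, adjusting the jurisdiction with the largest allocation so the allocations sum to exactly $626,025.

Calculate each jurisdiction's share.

Totals — lane-miles 374.3, assessed value 1,666,997.
Blended shares (50% lane-miles + 50% assessed value): North Precinct 0.3696; Meridian Ward 0.3224; Granite District 0.3081.
Pro-rata amounts: North Precinct 231,357.75; Meridian Ward 201,811.29; Granite District 192,855.96.
Rounded to nearest $25: North Precinct $231,350; Meridian Ward $201,800; Granite District $192,850. Sum = $626,000.
Difference $626,025 − $626,000 = +$25 applied to largest allocation (North Precinct): North Precinct becomes $231,375.

North Precinct: $231,375; Meridian Ward: $201,800; Granite District: $192,850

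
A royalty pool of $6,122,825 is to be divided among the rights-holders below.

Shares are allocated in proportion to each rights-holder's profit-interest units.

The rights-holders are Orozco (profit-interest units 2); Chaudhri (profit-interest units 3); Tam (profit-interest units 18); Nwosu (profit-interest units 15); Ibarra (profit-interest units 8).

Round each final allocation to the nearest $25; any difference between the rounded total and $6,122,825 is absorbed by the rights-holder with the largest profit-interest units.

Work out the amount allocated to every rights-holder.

Orozco: $266,200 · Chaudhri: $399,325 · Tam: $2,395,875 · Nwosu: $1,996,575 · Ibarra: $1,064,850

Sum of profit-interest units: 46.
Proportional shares: Orozco 2/46 × $6,122,825 = 266,209.78; Chaudhri 3/46 × $6,122,825 = 399,314.67; Tam 18/46 × $6,122,825 = 2,395,888.04; Nwosu 15/46 × $6,122,825 = 1,996,573.37; Ibarra 8/46 × $6,122,825 = 1,064,839.13.
After rounding ($25): Orozco $266,200; Chaudhri $399,325; Tam $2,395,900; Nwosu $1,996,575; Ibarra $1,064,850. Sum = $6,122,850.
Difference $6,122,825 − $6,122,850 = −$25 applied to largest profit-interest units (Tam): Tam becomes $2,395,875.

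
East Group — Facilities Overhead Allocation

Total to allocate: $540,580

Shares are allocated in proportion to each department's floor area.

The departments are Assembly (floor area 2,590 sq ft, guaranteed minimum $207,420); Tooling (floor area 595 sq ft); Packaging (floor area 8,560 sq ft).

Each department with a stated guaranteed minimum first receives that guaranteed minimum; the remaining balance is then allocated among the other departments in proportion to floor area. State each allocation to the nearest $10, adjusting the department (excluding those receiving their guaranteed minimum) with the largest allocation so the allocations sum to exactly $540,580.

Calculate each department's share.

Guaranteed amounts: Assembly $207,420. Residual $333,160.
Residual split over remaining floor area 9,155: Tooling 21,652.67 → $21,650; Packaging 311,507.33 → $311,510.

Assembly: $207,420 | Tooling: $21,650 | Packaging: $311,510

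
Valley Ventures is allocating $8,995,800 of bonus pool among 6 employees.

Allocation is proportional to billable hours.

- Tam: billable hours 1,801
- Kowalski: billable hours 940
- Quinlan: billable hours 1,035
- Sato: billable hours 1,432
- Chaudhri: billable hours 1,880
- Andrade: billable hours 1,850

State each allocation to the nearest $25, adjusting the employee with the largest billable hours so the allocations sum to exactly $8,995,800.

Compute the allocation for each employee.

Combined billable hours = 1,801 + 940 + 1,035 + 1,432 + 1,880 + 1,850 = 8,938.
Unrounded shares: Tam 1,812,646.65; Kowalski 946,078.76; Quinlan 1,041,693.11; Sato 1,441,260.42; Chaudhri 1,892,157.53; Andrade 1,861,963.53.
At nearest $25: Tam $1,812,650; Kowalski $946,075; Quinlan $1,041,700; Sato $1,441,250; Chaudhri $1,892,150; Andrade $1,861,975. Sum = $8,995,800.
Rounded total matches; no reconciliation needed.

Tam: $1,812,650 · Kowalski: $946,075 · Quinlan: $1,041,700 · Sato: $1,441,250 · Chaudhri: $1,892,150 · Andrade: $1,861,975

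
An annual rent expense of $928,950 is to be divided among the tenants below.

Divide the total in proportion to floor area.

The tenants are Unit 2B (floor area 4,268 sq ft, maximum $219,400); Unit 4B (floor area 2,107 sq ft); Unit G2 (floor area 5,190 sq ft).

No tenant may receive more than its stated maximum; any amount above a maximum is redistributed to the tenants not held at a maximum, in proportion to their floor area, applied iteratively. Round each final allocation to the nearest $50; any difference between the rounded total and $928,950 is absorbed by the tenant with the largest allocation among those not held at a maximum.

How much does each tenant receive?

Floor area total: 11,565.
Unconstrained shares: Unit 2B 342,823.92; Unit 4B 169,243.20; Unit G2 416,882.88.
Cap binds for Unit 2B ($219,400); remaining pool $709,550 reallocated over remaining floor area 7,297.
Remaining shares: Unit 4B 204,881.71 → $204,900; Unit G2 504,668.29 → $504,650.

Unit 2B: $219,400 | Unit 4B: $204,900 | Unit G2: $504,650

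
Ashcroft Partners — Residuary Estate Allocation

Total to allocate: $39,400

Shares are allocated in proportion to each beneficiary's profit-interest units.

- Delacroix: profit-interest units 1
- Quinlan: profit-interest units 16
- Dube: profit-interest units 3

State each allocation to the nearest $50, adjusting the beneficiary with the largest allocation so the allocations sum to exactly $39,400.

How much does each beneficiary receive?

Delacroix: $1,950 · Quinlan: $31,550 · Dube: $5,900

Sum of profit-interest units: 20.
Proportional shares: Delacroix 1/20 × $39,400 = 1,970.00; Quinlan 16/20 × $39,400 = 31,520.00; Dube 3/20 × $39,400 = 5,910.00.
After rounding ($50): Delacroix $1,950; Quinlan $31,500; Dube $5,900. Sum = $39,350.
Difference $39,400 − $39,350 = +$50 applied to largest allocation (Quinlan): Quinlan becomes $31,550.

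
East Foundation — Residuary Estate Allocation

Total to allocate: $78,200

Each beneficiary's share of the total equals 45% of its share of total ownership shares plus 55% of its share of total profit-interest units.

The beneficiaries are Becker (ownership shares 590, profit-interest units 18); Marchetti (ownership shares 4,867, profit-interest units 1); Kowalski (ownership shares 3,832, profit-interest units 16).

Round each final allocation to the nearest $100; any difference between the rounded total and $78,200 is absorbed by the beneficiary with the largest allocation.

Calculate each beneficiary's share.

Ownership shares total 9,289; profit-interest units total 35.
Blended shares (45% ownership shares + 55% profit-interest units): Becker 0.3114; Marchetti 0.2515; Kowalski 0.4371.
Unrounded shares: Becker 24,354.56; Marchetti 19,666.77; Kowalski 34,178.68.
After rounding ($100): Becker $24,400; Marchetti $19,700; Kowalski $34,200. Sum = $78,300.
Difference $78,200 − $78,300 = −$100 applied to largest allocation (Kowalski): Kowalski becomes $34,100.

Becker: $24,400 · Marchetti: $19,700 · Kowalski: $34,100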